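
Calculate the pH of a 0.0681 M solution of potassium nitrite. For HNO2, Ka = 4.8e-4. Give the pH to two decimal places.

NO2- is the conjugate base of the weak acid HNO2.
Kb = Kw/Ka = 1.0×10^-14 / 4.8 × 10^-4 = 2.08 × 10^-11
From the ICE table, Kb = x²/(0.0681 − x) = 2.08 × 10^-11.
Since Kb ≪ C₀, x ≈ √(Kb·C₀) = 1.19 × 10^-6 M.
Check: 0.0017% ionized — well under 5%, approximation valid.
pOH = −log(1.19 × 10^-6) = 5.92; pH = 14.00 − 5.92 = 8.08

pH = 8.08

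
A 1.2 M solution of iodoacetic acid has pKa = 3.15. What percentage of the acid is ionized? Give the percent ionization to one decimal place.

2.4%

ICH2COOH ⇌ ICH2COO- + H+; let x = [H+] at equilibrium.
Ka = 10^(−3.15) = 7.08 × 10^-4
x ≈ √(Ka·C₀) = √(7.08 × 10^-4 × 1.2) = 2.91 × 10^-2 M
% ionization = x/C₀ × 100% = 2.91 × 10^-2/1.2 × 100% = 2.4%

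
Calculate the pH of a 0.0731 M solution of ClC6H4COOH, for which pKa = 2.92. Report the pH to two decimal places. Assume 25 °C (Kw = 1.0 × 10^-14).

ClC6H4COOH ⇌ ClC6H4COO- + H+
Ka = 10^(−2.92) = 1.20 × 10^-3
Ka = [H+]²/(0.0731 − [H+]) = 1.20 × 10^-3
The 5% rule fails; solving [H+]² + Ka·[H+] − Ka·C₀ = 0 exactly:
[H+] = (−Ka + √(Ka² + 4·Ka·C₀))/2 = 8.79 × 10^-3 M
pH = −log(8.79 × 10^-3) = 2.06

pH = 2.06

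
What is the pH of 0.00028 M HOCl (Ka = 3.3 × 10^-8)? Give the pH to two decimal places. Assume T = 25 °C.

pH = 5.52

HOCl ⇌ OCl- + H+
From the ICE table, Ka = [H+]²/(0.00028 − [H+]) = 3.3 × 10^-8.
Assume [H+] ≪ 0.00028: [H+] ≈ √(3.3 × 10^-8 × 0.00028) = 3.04 × 10^-6 M
([H+]/C₀ = 1.1% < 5%, so the approximation holds.)
pH = −log(3.04 × 10^-6) = 5.52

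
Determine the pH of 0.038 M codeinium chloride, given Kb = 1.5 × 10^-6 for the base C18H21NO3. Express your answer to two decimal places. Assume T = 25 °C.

pH = 4.80

C18H22NO3+ is the conjugate acid of the weak base C18H21NO3.
Ka = Kw/Kb = 1.0×10^-14 / 1.5 × 10^-6 = 6.67 × 10^-9
Ka = x²/(0.038 − x) = 6.67 × 10^-9
Neglecting x in the denominator: x = √(6.67 × 10^-9 × 0.038) = 1.59 × 10^-5 M
(x/C₀ = 0.042% < 5%, so the approximation holds.)
pH = −log(1.59 × 10^-5) = 4.80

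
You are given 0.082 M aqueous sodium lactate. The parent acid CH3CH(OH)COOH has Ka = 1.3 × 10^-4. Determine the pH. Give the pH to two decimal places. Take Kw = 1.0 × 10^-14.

CH3CH(OH)COO- is the conjugate base of the weak acid CH3CH(OH)COOH.
Kb = Kw/Ka = 1.0×10^-14 / 1.3 × 10^-4 = 7.69 × 10^-11
Kb = [OH-]²/(0.082 − [OH-]) = 7.69 × 10^-11
Since Kb ≪ C₀, [OH-] ≈ √(Kb·C₀) = 2.51 × 10^-6 M.
([OH-]/C₀ = 0.0031% < 5%, so the approximation holds.)
pOH = −log(2.51 × 10^-6) = 5.60; pH = 14.00 − 5.60 = 8.40

pH = 8.40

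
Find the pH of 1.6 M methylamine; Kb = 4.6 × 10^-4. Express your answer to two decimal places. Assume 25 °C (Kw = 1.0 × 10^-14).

CH3NH2 + H2O ⇌ CH3NH3+ + OH-
Kb = [OH-]²/(1.6 − [OH-]) = 4.6 × 10^-4
Assume [OH-] ≪ 1.6: [OH-] ≈ √(4.6 × 10^-4 × 1.6) = 2.71 × 10^-2 M
pOH = 1.57, so pH = 14.00 − pOH = 12.43

pH = 12.43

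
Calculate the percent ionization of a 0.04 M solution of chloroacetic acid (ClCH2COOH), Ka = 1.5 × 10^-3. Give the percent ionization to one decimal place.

17.6%

ClCH2COOH ⇌ ClCH2COO- + H+; let x = [H+] at equilibrium.
Ka = x²/(C₀ − x); solving the quadratic gives x = 7.03 × 10^-3 M.
% ionization = x/C₀ × 100% = 7.03 × 10^-3/0.04 × 100% = 17.6%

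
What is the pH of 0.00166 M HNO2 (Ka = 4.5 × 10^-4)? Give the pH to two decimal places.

HNO2 ⇌ NO2- + H+
Ka = [H+]²/(0.00166 − [H+]) = 4.5 × 10^-4
Here C₀/Ka ≈ 3.69, so the small-[H+] approximation fails. Use the quadratic:
[H+] = (−Ka + √(Ka² + 4·Ka·C₀))/2 = 6.68 × 10^-4 M
pH = −log[H+] = −log(6.68 × 10^-4) = 3.18

pH = 3.18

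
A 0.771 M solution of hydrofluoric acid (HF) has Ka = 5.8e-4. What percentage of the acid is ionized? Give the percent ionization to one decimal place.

2.7%

HF ⇌ F- + H+; let x = [H+] at equilibrium.
x ≈ √(Ka·C₀) = √(5.8 × 10^-4 × 0.771) = 2.11 × 10^-2 M
Fraction ionized = 2.11 × 10^-2 / 0.771 = 0.0274 → 2.7%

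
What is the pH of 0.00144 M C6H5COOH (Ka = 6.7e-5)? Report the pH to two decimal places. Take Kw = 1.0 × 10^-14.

pH = 3.55

C6H5COOH ⇌ C6H5COO- + H+
From the ICE table, Ka = [H+]²/(0.00144 − [H+]) = 6.7 × 10^-5.
[H+] is not negligible relative to C₀; solve [H+]² + 6.7e-05·[H+] − 9.65e-08 = 0.
[H+] = [−6.7e-05 + √(6.7e-05² + 3.86e-07)]/2 = 2.79 × 10^-4 M
pH = −log(2.79 × 10^-4) = 3.55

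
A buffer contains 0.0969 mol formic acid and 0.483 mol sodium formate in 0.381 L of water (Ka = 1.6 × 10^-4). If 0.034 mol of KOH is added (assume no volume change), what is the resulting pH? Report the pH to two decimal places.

pH = 4.71

After neutralization: n(HCOOH) = 0.0629 mol, n(HCOO-) = 0.517 mol.
pKa = −log(1.6 × 10^-4) = 3.796
pH = pKa + log(n_HCOO-/n_HCOOH) = 3.796 + log(0.517/0.0629) = 3.796 + (+0.915)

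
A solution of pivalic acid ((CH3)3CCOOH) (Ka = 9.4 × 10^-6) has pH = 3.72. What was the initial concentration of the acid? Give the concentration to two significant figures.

[H+] = 10^(-3.72) = 1.91 × 10^-4 M = x
Ka = x²/(C₀ − x) ⇒ C₀ = x + x²/Ka
C₀ = 1.91 × 10^-4 + (1.91 × 10^-4)²/(9.4 × 10^-6) = 4.07 × 10^-3 M

C₀ = 4.1 × 10^-3 M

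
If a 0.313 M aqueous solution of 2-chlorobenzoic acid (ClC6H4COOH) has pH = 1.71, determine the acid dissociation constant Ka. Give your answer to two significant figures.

[H+] = 10^(-1.71) = 1.95 × 10^-2 M
At equilibrium [HA] = 0.313 − 1.95 × 10^-2 = 2.93 × 10^-1 M
Ka = [H+][A-]/[HA] = (1.95 × 10^-2)² / 2.93 × 10^-1 = 1.3 × 10^-3

Ka = 1.3 × 10^-3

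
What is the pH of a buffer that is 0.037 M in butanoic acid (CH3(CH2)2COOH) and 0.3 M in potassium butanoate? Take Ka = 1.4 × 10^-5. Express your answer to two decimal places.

pH = 5.76

pKa = −log(1.4 × 10^-5) = 4.854
pH = pKa + log([A⁻]/[HA]) = 4.854 + log(0.3/0.037)
pH = 4.854 + (+0.909) = 5.76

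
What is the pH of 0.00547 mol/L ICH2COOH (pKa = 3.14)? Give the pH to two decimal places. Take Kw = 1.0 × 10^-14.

ICH2COOH ⇌ ICH2COO- + H+
Ka = 10^(−3.14) = 7.24 × 10^-4
Ka = x²/(0.00547 − x) = 7.24 × 10^-4
The 5% rule fails; solving x² + Ka·x − Ka·C₀ = 0 exactly:
x = (−Ka + √(Ka² + 4·Ka·C₀))/2 = 1.66 × 10^-3 M
pH = −log(1.66 × 10^-3) = 2.78

pH = 2.78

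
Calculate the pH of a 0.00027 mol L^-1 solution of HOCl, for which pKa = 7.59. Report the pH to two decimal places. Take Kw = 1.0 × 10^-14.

pH = 5.58

HOCl ⇌ OCl- + H+
Ka = 10^(−7.59) = 2.57 × 10^-8
Let x = [H+] at equilibrium. Ka = x²/(0.00027 − x).
Neglecting x in the denominator: x = √(2.57 × 10^-8 × 0.00027) = 2.63 × 10^-6 M
pH = −log(2.63 × 10^-6) = 5.58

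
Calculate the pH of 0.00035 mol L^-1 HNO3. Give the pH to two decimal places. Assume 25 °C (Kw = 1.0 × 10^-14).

HNO3 is a strong acid and dissociates completely, so [H+] = 0.00035 M.
pH = -log(0.00035) = 3.46

pH = 3.46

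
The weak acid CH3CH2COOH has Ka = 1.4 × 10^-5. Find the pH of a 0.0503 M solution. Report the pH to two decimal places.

CH3CH2COOH ⇌ CH3CH2COO- + H+
Ka = x²/(0.0503 − x) = 1.4 × 10^-5
Neglecting x in the denominator: x = √(1.4 × 10^-5 × 0.0503) = 8.39 × 10^-4 M
pH = −log[H+] = −log(8.39 × 10^-4) = 3.08

pH = 3.08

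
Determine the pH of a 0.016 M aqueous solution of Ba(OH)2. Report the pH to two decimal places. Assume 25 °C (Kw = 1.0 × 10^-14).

pH = 12.51

Ba(OH)2 is a strong base (each formula unit releases 2 OH-); [OH-] = 0.032 M.
pOH = -log(0.032) = 1.49
pH = 14.00 - 1.49 = 12.51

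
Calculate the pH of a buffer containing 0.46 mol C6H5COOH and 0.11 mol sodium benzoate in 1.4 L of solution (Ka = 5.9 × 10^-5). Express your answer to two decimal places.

pH = 3.61

pKa = −log(5.9 × 10^-5) = 4.229
Henderson–Hasselbalch: pH = pKa + log([C6H5COO-]/[C6H5COOH]) = 4.229 + log(0.11/0.46)
pH = 4.229 + (-0.621) = 3.61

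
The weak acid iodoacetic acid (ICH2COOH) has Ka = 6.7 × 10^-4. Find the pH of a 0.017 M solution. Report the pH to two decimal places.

ICH2COOH ⇌ ICH2COO- + H+
From the ICE table, Ka = [H+]²/(0.017 − [H+]) = 6.7 × 10^-4.
The 5% rule fails; solving [H+]² + Ka·[H+] − Ka·C₀ = 0 exactly:
[H+] = (−Ka + √(Ka² + 4·Ka·C₀))/2 = 3.06 × 10^-3 M
pH = −log(3.06 × 10^-3) = 2.51

pH = 2.51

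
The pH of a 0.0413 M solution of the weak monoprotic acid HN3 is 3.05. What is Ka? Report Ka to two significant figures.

[H+] = 10^(-3.05) = 8.91 × 10^-4 M
At equilibrium [HA] = 0.0413 − 8.91 × 10^-4 = 4.04 × 10^-2 M
Ka = [H+][A-]/[HA] = (8.91 × 10^-4)² / 4.04 × 10^-2 = 2.0 × 10^-5

Ka = 2.0 × 10^-5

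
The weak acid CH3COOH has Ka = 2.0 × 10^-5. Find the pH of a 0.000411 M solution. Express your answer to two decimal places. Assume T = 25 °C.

pH = 4.09

CH3COOH ⇌ CH3COO- + H+
From the ICE table, Ka = x²/(0.000411 − x) = 2.0 × 10^-5.
Here C₀/Ka ≈ 20.6, so the small-x approximation fails. Use the quadratic:
x = (−Ka + √(Ka² + 4·Ka·C₀))/2 = 8.12 × 10^-5 M
pH = −log[H+] = −log(8.12 × 10^-5) = 4.09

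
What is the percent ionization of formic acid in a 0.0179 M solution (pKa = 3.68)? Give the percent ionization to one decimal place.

HCOOH ⇌ HCOO- + H+; let x = [H+] at equilibrium.
Ka = 10^(−3.68) = 2.09 × 10^-4
Solve x² + 0.000209x − 3.74e-06 = 0 → x = 1.83 × 10^-3 M
% ionization = x/C₀ × 100% = 1.83 × 10^-3/0.0179 × 100% = 10.2%

10.2%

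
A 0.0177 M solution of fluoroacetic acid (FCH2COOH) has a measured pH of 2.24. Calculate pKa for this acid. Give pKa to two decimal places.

pKa = 2.56

[H+] = 10^(-2.24) = 5.75 × 10^-3 M
At equilibrium [HA] = 0.0177 − 5.75 × 10^-3 = 1.20 × 10^-2 M
Ka = [H+][A-]/[HA] = (5.75 × 10^-3)² / 1.20 × 10^-2 = 2.76 × 10^-3
pKa = -log(2.76 × 10^-3) = 2.56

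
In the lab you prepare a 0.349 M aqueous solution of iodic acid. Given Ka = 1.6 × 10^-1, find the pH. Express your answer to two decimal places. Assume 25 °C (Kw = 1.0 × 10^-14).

HIO3 ⇌ IO3- + H+
From the ICE table, Ka = x²/(0.349 − x) = 1.6 × 10^-1.
The 5% rule fails; solving x² + Ka·x − Ka·C₀ = 0 exactly:
x = [−0.16 + √(0.16² + 0.223)]/2 = 1.69 × 10^-1 M
pH = −log[H+] = −log(1.69 × 10^-1) = 0.77

pH = 0.77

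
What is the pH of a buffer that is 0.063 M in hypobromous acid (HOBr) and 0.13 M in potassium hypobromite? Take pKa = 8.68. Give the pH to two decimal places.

pH = 8.99

Using pH = pKa + log([base]/[acid]) with [base]/[acid] = 0.13/0.063:
pH = 8.68 + (+0.315) = 8.99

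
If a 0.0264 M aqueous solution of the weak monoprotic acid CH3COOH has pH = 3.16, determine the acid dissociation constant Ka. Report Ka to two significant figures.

[H+] = 10^(-3.16) = 6.92 × 10^-4 M
At equilibrium [HA] = 0.0264 − 6.92 × 10^-4 = 2.57 × 10^-2 M
Ka = [H+][A-]/[HA] = (6.92 × 10^-4)² / 2.57 × 10^-2 = 1.9 × 10^-5

Ka = 1.9 × 10^-5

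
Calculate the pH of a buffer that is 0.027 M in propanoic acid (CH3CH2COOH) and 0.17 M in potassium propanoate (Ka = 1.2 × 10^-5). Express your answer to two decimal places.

pH = 5.72

pKa = −log(1.2 × 10^-5) = 4.921
pH = pKa + log([A⁻]/[HA]) = 4.921 + log(0.17/0.027)
pH = 4.921 + (+0.799) = 5.72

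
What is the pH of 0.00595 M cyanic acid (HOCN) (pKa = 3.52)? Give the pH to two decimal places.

pH = 2.92

HOCN ⇌ OCN- + H+
Ka = 10^(−3.52) = 3.02 × 10^-4
From the ICE table, Ka = [H+]²/(0.00595 − [H+]) = 3.02 × 10^-4.
The 5% rule fails; solving [H+]² + Ka·[H+] − Ka·C₀ = 0 exactly:
[H+] = (−Ka + √(Ka² + 4·Ka·C₀))/2 = 1.20 × 10^-3 M
pH = −log[H+] = −log(1.20 × 10^-3) = 2.92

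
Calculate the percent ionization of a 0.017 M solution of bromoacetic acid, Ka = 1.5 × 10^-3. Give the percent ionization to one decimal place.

25.6%

BrCH2COOH ⇌ BrCH2COO- + H+; let x = [H+] at equilibrium.
Solve x² + 0.0015x − 2.55e-05 = 0 → x = 4.36 × 10^-3 M
Fraction ionized = 4.36 × 10^-3 / 0.017 = 0.2565 → 25.6%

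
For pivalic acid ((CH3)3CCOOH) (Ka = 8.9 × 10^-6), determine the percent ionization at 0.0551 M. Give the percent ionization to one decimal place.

1.3%

(CH3)3CCOOH ⇌ (CH3)3CCOO- + H+; let x = [H+] at equilibrium.
x ≈ √(Ka·C₀) = √(8.9 × 10^-6 × 0.0551) = 7.00 × 10^-4 M
Fraction ionized = 7.00 × 10^-4 / 0.0551 = 0.0127 → 1.3%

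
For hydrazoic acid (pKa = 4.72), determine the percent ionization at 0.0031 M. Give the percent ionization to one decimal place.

7.5%

HN3 ⇌ N3- + H+; let x = [H+] at equilibrium.
Ka = 10^(−4.72) = 1.91 × 10^-5
Ka = x²/(C₀ − x); solving the quadratic gives x = 2.34 × 10^-4 M.
Fraction ionized = 2.34 × 10^-4 / 0.0031 = 0.0755 → 7.5%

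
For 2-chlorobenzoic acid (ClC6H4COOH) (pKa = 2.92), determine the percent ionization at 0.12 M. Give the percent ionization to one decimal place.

ClC6H4COOH ⇌ ClC6H4COO- + H+; let x = [H+] at equilibrium.
Ka = 10^(−2.92) = 1.20 × 10^-3
Solve x² + 0.0012x − 0.000144 = 0 → x = 1.14 × 10^-2 M
Fraction ionized = 1.14 × 10^-2 / 0.12 = 0.0950 → 9.5%

9.5%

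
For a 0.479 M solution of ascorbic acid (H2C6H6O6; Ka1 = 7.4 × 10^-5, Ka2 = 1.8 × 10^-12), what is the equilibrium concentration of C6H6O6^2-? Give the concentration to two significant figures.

1.8 × 10^-12 M

First ionization gives [H+] ≈ [HC6H6O6-] = 5.95 × 10^-3 M.
Second step: Ka2 = [H+][C6H6O6^2-]/[HC6H6O6-] ≈ [C6H6O6^2-] (since [H+] ≈ [HC6H6O6-]).
So [C6H6O6^2-] ≈ Ka2.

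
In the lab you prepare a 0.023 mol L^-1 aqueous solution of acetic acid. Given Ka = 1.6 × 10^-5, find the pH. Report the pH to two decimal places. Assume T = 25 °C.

CH3COOH ⇌ CH3COO- + H+
From the ICE table, Ka = [H+]²/(0.023 − [H+]) = 1.6 × 10^-5.
Neglecting [H+] in the denominator: [H+] = √(1.6 × 10^-5 × 0.023) = 6.07 × 10^-4 M
pH = −log[H+] = −log(6.07 × 10^-4) = 3.22

pH = 3.22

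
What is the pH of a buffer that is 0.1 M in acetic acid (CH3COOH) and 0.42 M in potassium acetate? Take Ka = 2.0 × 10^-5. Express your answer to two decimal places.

pKa = −log(2.0 × 10^-5) = 4.699
Using pH = pKa + log([base]/[acid]) with [base]/[acid] = 0.42/0.1:
pH = 4.699 + (+0.623) = 5.32

pH = 5.32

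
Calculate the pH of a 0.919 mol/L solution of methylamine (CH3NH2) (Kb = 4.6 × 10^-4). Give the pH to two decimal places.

CH3NH2 + H2O ⇌ CH3NH3+ + OH-
From the ICE table, Kb = [OH-]²/(0.919 − [OH-]) = 4.6 × 10^-4.
Neglecting [OH-] in the denominator: [OH-] = √(4.6 × 10^-4 × 0.919) = 2.06 × 10^-2 M
pOH = −log(2.06 × 10^-2) = 1.69; pH = 14.00 − 1.69 = 12.31

pH = 12.31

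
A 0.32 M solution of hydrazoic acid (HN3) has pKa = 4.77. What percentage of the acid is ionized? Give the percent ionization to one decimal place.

HN3 ⇌ N3- + H+; let x = [H+] at equilibrium.
Ka = 10^(−4.77) = 1.70 × 10^-5
x ≈ √(Ka·C₀) = √(1.70 × 10^-5 × 0.32) = 2.33 × 10^-3 M
% ionization = x/C₀ × 100% = 2.33 × 10^-3/0.32 × 100% = 0.7%

0.7%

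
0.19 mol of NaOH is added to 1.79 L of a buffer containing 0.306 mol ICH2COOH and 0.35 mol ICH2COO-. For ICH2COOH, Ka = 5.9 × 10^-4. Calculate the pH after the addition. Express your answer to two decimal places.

OH- converts ICH2COOH to ICH2COO-: ICH2COOH → 0.116 mol, ICH2COO- → 0.54 mol.
pKa = −log(5.9 × 10^-4) = 3.229
pH = pKa + log(n_ICH2COO-/n_ICH2COOH) = 3.229 + log(0.54/0.116) = 3.229 + (+0.668)

pH = 3.90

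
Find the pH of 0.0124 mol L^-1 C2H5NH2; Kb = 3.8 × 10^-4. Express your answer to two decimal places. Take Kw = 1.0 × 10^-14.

pH = 11.30

C2H5NH2 + H2O ⇌ C2H5NH3+ + OH-
Kb = [OH-]²/(0.0124 − [OH-]) = 3.8 × 10^-4
Here C₀/Kb ≈ 32.6, so the small-[OH-] approximation fails. Use the quadratic:
[OH-] = [−0.00038 + √(0.00038² + 1.88e-05)]/2 = 1.99 × 10^-3 M
pOH = −log(1.99 × 10^-3) = 2.70; pH = 14.00 − 2.70 = 11.30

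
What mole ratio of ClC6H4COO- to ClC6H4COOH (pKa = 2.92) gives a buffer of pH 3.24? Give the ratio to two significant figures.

pH = pKa + log(r) ⇒ log(r) = 3.24 − 2.92 = +0.32
r = [ClC6H4COO-]/[ClC6H4COOH] = 10^(+0.32) = 2.09

ratio = 2.1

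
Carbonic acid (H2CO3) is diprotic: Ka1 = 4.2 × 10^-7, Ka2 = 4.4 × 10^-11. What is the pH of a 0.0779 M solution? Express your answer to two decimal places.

Since Ka1 ≫ Ka2, the first ionization dominates [H+].
Ka1 = x²/(0.0779 − x) = 4.2 × 10^-7
x ≈ √(4.2 × 10^-7 × 0.0779) = 1.81 × 10^-4 M
pH = −log(1.81 × 10^-4) = 3.74

pH = 3.74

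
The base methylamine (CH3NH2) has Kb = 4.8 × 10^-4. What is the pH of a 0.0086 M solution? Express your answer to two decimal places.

pH = 11.26

CH3NH2 + H2O ⇌ CH3NH3+ + OH-
Let x = [OH-] at equilibrium. Kb = x²/(0.0086 − x).
x is not negligible relative to C₀; solve x² + 0.00048·x − 4.13e-06 = 0.
x = [−0.00048 + √(0.00048² + 1.65e-05)]/2 = 1.81 × 10^-3 M
pOH = −log(1.81 × 10^-3) = 2.74; pH = 14.00 − 2.74 = 11.26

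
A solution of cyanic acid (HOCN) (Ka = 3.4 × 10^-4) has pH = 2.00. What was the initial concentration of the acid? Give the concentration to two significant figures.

C₀ = 3.0 × 10^-1 M

[H+] = 10^(-2.00) = 1.00 × 10^-2 M = x
Ka = x²/(C₀ − x) ⇒ C₀ = x + x²/Ka
C₀ = 1.00 × 10^-2 + (1.00 × 10^-2)²/(3.4 × 10^-4) = 3.04 × 10^-1 M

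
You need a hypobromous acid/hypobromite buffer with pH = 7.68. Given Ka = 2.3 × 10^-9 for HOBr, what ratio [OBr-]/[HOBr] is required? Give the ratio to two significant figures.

pKa = -log(2.3 × 10^-9) = 8.638
pH = pKa + log(r) ⇒ log(r) = 7.68 − 8.638 = -0.958
r = [OBr-]/[HOBr] = 10^(-0.958) = 0.11

ratio = 0.11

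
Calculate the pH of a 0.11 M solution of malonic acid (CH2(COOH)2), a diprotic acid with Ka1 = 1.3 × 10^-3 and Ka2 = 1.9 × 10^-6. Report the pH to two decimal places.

pH = 1.95

Ka1 ≫ Ka2, so treat the first dissociation as the only significant source of H+.
Ka1 = x²/(0.11 − x) = 1.3 × 10^-3
Solving the quadratic: x = (−Ka1 + √(Ka1² + 4·Ka1·C₀))/2 = 1.13 × 10^-2 M
pH = −log(1.13 × 10^-2) = 1.95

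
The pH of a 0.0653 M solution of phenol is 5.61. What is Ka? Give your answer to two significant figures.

Ka = 9.2 × 10^-11

[H+] = 10^(-5.61) = 2.45 × 10^-6 M
At equilibrium [HA] = 0.0653 − 2.45 × 10^-6 = 6.53 × 10^-2 M
Ka = [H+][A-]/[HA] = (2.45 × 10^-6)² / 6.53 × 10^-2 = 9.2 × 10^-11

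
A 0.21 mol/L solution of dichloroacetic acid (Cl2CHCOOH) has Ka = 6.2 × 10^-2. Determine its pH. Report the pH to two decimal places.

Cl2CHCOOH ⇌ Cl2CHCOO- + H+
Ka = x²/(0.21 − x) = 6.2 × 10^-2
The 5% rule fails; solving x² + Ka·x − Ka·C₀ = 0 exactly:
x = [−0.062 + √(0.062² + 0.0521)]/2 = 8.72 × 10^-2 M
pH = −log[H+] = −log(8.72 × 10^-2) = 1.06

pH = 1.06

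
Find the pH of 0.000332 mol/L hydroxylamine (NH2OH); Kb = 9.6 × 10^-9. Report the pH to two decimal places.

pH = 8.25

NH2OH + H2O ⇌ NH3OH+ + OH-
Let x = [OH-] at equilibrium. Kb = x²/(0.000332 − x).
Since Kb ≪ C₀, x ≈ √(Kb·C₀) = 1.79 × 10^-6 M.
Check: 0.54% ionized — well under 5%, approximation valid.
pOH = 5.75, so pH = 14.00 − pOH = 8.25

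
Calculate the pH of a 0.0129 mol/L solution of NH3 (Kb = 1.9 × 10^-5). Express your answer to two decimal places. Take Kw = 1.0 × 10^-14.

pH = 10.69

NH3 + H2O ⇌ NH4+ + OH-
Kb = x²/(0.0129 − x) = 1.9 × 10^-5
Since Kb ≪ C₀, x ≈ √(Kb·C₀) = 4.95 × 10^-4 M.
Check: 3.8% ionized — well under 5%, approximation valid.
pOH = −log(4.95 × 10^-4) = 3.31; pH = 14.00 − 3.31 = 10.69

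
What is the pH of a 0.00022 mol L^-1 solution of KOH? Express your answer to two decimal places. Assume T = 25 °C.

pH = 10.34

KOH is a strong base; [OH-] = 0.00022 M.
pOH = -log(0.00022) = 3.66
pH = 14.00 - 3.66 = 10.34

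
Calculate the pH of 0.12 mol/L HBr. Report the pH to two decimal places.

pH = 0.92

HBr is a strong acid and dissociates completely, so [H+] = 0.12 M.
pH = -log(0.12) = 0.92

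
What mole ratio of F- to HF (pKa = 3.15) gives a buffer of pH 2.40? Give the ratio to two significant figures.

ratio = 0.18

pH = pKa + log(r) ⇒ log(r) = 2.40 − 3.15 = -0.75
r = [F-]/[HF] = 10^(-0.75) = 0.178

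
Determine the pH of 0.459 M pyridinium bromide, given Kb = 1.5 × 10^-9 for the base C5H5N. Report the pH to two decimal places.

pH = 2.76

C5H5NH+ is the conjugate acid of the weak base C5H5N.
Ka = Kw/Kb = 1.0×10^-14 / 1.5 × 10^-9 = 6.67 × 10^-6
From the ICE table, Ka = x²/(0.459 − x) = 6.67 × 10^-6.
Neglecting x in the denominator: x = √(6.67 × 10^-6 × 0.459) = 1.75 × 10^-3 M
(x/C₀ = 0.38% < 5%, so the approximation holds.)
pH = −log[H+] = −log(1.75 × 10^-3) = 2.76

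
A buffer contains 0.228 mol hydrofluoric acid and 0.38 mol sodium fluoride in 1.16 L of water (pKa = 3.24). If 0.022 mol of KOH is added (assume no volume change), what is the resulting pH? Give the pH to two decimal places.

After neutralization: n(HF) = 0.206 mol, n(F-) = 0.402 mol.
Henderson–Hasselbalch with mole ratio 0.402/0.206: pH = 3.24 + (+0.290)

pH = 3.53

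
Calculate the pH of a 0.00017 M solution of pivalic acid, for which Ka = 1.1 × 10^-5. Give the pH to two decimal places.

(CH3)3CCOOH ⇌ (CH3)3CCOO- + H+
Ka = x²/(0.00017 − x) = 1.1 × 10^-5
Here C₀/Ka ≈ 15.5, so the small-x approximation fails. Use the quadratic:
x = (−Ka + √(Ka² + 4·Ka·C₀))/2 = 3.81 × 10^-5 M
pH = −log(3.81 × 10^-5) = 4.42

pH = 4.42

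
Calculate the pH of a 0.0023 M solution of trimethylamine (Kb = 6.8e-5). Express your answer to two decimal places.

(CH3)3N + H2O ⇌ (CH3)3NH+ + OH-
Let x = [OH-] at equilibrium. Kb = x²/(0.0023 − x).
x is not negligible relative to C₀; solve x² + 6.8e-05·x − 1.56e-07 = 0.
x = (−Kb + √(Kb² + 4·Kb·C₀))/2 = 3.63 × 10^-4 M
pOH = 3.44, so pH = 14.00 − pOH = 10.56

pH = 10.56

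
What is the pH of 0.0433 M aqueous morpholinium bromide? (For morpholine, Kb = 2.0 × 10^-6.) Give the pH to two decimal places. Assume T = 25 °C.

pH = 4.83

C4H8ONH2+ is the conjugate acid of the weak base C4H8ONH.
Ka = Kw/Kb = 1.0×10^-14 / 2.0 × 10^-6 = 5.00 × 10^-9
From the ICE table, Ka = x²/(0.0433 − x) = 5.00 × 10^-9.
Assume x ≪ 0.0433: x ≈ √(5.00 × 10^-9 × 0.0433) = 1.47 × 10^-5 M
(x/C₀ = 0.034% < 5%, so the approximation holds.)
pH = −log(1.47 × 10^-5) = 4.83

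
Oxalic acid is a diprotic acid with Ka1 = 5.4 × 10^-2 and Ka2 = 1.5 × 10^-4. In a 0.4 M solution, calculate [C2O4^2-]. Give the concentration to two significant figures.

1.5 × 10^-4 M

First ionization gives [H+] ≈ [HC2O4-] = 1.22 × 10^-1 M.
Second step: Ka2 = [H+][C2O4^2-]/[HC2O4-] ≈ [C2O4^2-] (since [H+] ≈ [HC2O4-]).
So [C2O4^2-] ≈ Ka2.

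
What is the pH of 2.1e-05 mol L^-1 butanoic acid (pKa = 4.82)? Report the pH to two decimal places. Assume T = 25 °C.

CH3(CH2)2COOH ⇌ CH3(CH2)2COO- + H+
Ka = 10^(−4.82) = 1.51 × 10^-5
Ka = [H+]²/(2.1e-05 − [H+]) = 1.51 × 10^-5
Here C₀/Ka ≈ 1.39, so the small-[H+] approximation fails. Use the quadratic:
[H+] = [−1.51e-05 + √(1.51e-05² + 1.27e-09)]/2 = 1.18 × 10^-5 M
pH = −log[H+] = −log(1.18 × 10^-5) = 4.93

pH = 4.93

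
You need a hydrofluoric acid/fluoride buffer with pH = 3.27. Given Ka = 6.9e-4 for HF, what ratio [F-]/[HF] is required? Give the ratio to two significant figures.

pKa = -log(6.9 × 10^-4) = 3.161
pH = pKa + log(r) ⇒ log(r) = 3.27 − 3.161 = +0.109
r = [F-]/[HF] = 10^(+0.109) = 1.29

ratio = 1.3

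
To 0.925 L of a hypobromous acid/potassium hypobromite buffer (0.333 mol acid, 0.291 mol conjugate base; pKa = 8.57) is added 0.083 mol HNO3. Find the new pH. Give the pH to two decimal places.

pH = 8.27

Added H+ converts OBr- to HOBr: HOBr → 0.416 mol, OBr- → 0.208 mol.
pH = pKa + log(n_OBr-/n_HOBr) = 8.57 + log(0.208/0.416) = 8.57 + (-0.301)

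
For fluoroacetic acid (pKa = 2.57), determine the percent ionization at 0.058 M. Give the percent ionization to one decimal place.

19.3%

FCH2COOH ⇌ FCH2COO- + H+; let x = [H+] at equilibrium.
Ka = 10^(−2.57) = 2.69 × 10^-3
Solve x² + 0.00269x − 0.000156 = 0 → x = 1.12 × 10^-2 M
Fraction ionized = 1.12 × 10^-2 / 0.058 = 0.1931 → 19.3%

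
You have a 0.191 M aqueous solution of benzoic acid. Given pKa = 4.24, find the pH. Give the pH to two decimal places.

C6H5COOH ⇌ C6H5COO- + H+
Ka = 10^(−4.24) = 5.75 × 10^-5
Ka = x²/(0.191 − x) = 5.75 × 10^-5
Neglecting x in the denominator: x = √(5.75 × 10^-5 × 0.191) = 3.31 × 10^-3 M
pH = −log[H+] = −log(3.31 × 10^-3) = 2.48

pH = 2.48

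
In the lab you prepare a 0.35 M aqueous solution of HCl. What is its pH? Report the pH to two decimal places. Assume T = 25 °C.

pH = 0.46

HCl is a strong acid and dissociates completely, so [H+] = 0.35 M.
pH = -log(0.35) = 0.46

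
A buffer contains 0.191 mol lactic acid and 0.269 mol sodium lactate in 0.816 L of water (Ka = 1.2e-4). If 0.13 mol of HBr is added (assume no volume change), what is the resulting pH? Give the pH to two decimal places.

pH = 3.56

After neutralization: n(CH3CH(OH)COOH) = 0.321 mol, n(CH3CH(OH)COO-) = 0.139 mol.
pKa = −log(1.2 × 10^-4) = 3.921
pH = pKa + log([A⁻]/[HA]) = 3.921 + log(0.139/0.321) = 3.921 -0.363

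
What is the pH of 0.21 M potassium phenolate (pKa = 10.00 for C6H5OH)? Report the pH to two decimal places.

C6H5O- is the conjugate base of the weak acid C6H5OH.
Ka = 10^(−10.00) = 1.00 × 10^-10
Kb = Kw/Ka = 1.0×10^-14 / 1.00 × 10^-10 = 1.00 × 10^-4
Kb = [OH-]²/(0.21 − [OH-]) = 1.00 × 10^-4
Since Kb ≪ C₀, [OH-] ≈ √(Kb·C₀) = 4.58 × 10^-3 M.
([OH-]/C₀ = 2.2% < 5%, so the approximation holds.)
pOH = 2.34, so pH = 14.00 − pOH = 11.66

pH = 11.66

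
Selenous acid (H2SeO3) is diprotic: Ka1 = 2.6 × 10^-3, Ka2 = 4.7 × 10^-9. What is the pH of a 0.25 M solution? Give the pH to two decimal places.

pH = 1.62

Since Ka1 ≫ Ka2, the first ionization dominates [H+].
Ka1 = x²/(0.25 − x) = 2.6 × 10^-3
Solving the quadratic: x = (−Ka1 + √(Ka1² + 4·Ka1·C₀))/2 = 2.42 × 10^-2 M
pH = −log(2.42 × 10^-2) = 1.62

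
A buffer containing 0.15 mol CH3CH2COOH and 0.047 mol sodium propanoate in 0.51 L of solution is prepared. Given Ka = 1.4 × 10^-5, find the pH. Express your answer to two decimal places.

pH = 4.35

pKa = −log(1.4 × 10^-5) = 4.854
Using pH = pKa + log([base]/[acid]) with [base]/[acid] = 0.047/0.15:
pH = 4.854 + (-0.504) = 4.35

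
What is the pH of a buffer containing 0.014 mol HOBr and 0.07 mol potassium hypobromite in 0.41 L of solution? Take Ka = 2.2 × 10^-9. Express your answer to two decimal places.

pKa = −log(2.2 × 10^-9) = 8.658
pH = pKa + log([A⁻]/[HA]) = 8.658 + log(0.07/0.014)
pH = 8.658 + (+0.699) = 9.36

pH = 9.36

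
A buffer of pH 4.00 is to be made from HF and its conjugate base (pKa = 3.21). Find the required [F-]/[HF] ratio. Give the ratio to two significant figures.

ratio = 6.2

pH = pKa + log(r) ⇒ log(r) = 4.00 − 3.21 = +0.79
r = [F-]/[HF] = 10^(+0.79) = 6.17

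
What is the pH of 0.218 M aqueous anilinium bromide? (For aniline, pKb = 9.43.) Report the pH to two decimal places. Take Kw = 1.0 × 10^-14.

C6H5NH3+ is the conjugate acid of the weak base C6H5NH2.
Kb = 10^(−9.43) = 3.72 × 10^-10
Ka = Kw/Kb = 1.0×10^-14 / 3.72 × 10^-10 = 2.69 × 10^-5
Ka = x²/(0.218 − x) = 2.69 × 10^-5
Neglecting x in the denominator: x = √(2.69 × 10^-5 × 0.218) = 2.42 × 10^-3 M
(x/C₀ = 1.1% < 5%, so the approximation holds.)
pH = −log[H+] = −log(2.42 × 10^-3) = 2.62

pH = 2.62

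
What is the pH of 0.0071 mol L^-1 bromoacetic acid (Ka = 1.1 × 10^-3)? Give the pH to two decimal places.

pH = 2.64

BrCH2COOH ⇌ BrCH2COO- + H+
From the ICE table, Ka = [H+]²/(0.0071 − [H+]) = 1.1 × 10^-3.
[H+] is not negligible relative to C₀; solve [H+]² + 0.0011·[H+] − 7.81e-06 = 0.
[H+] = (−Ka + √(Ka² + 4·Ka·C₀))/2 = 2.30 × 10^-3 M
pH = −log[H+] = −log(2.30 × 10^-3) = 2.64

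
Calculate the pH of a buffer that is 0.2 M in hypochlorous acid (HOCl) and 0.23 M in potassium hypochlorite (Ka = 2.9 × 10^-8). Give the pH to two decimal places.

pKa = −log(2.9 × 10^-8) = 7.538
Using pH = pKa + log([base]/[acid]) with [base]/[acid] = 0.23/0.2:
pH = 7.538 + (+0.061) = 7.60

pH = 7.60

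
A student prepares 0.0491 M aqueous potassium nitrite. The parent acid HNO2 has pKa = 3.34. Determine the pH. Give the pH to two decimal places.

NO2- is the conjugate base of the weak acid HNO2.
Ka = 10^(−3.34) = 4.57 × 10^-4
Kb = Kw/Ka = 1.0×10^-14 / 4.57 × 10^-4 = 2.19 × 10^-11
Let x = [OH-] at equilibrium. Kb = x²/(0.0491 − x).
Assume x ≪ 0.0491: x ≈ √(2.19 × 10^-11 × 0.0491) = 1.04 × 10^-6 M
Check: 0.0021% ionized — well under 5%, approximation valid.
pOH = 5.98, so pH = 14.00 − pOH = 8.02

pH = 8.02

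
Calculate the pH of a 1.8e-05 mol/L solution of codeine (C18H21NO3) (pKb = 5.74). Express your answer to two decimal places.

pH = 8.69

C18H21NO3 + H2O ⇌ C18H22NO3+ + OH-
Kb = 10^(−5.74) = 1.82 × 10^-6
Kb = [OH-]²/(1.8e-05 − [OH-]) = 1.82 × 10^-6
Here C₀/Kb ≈ 9.89, so the small-[OH-] approximation fails. Use the quadratic:
[OH-] = [−1.82e-06 + √(1.82e-06² + 1.31e-10)]/2 = 4.89 × 10^-6 M
pOH = −log(4.89 × 10^-6) = 5.31; pH = 14.00 − 5.31 = 8.69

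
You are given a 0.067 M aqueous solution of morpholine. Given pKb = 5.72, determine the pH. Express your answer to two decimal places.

pH = 10.55

C4H8ONH + H2O ⇌ C4H8ONH2+ + OH-
Kb = 10^(−5.72) = 1.91 × 10^-6
From the ICE table, Kb = x²/(0.067 − x) = 1.91 × 10^-6.
Since Kb ≪ C₀, x ≈ √(Kb·C₀) = 3.58 × 10^-4 M.
pOH = −log(3.58 × 10^-4) = 3.45; pH = 14.00 − 3.45 = 10.55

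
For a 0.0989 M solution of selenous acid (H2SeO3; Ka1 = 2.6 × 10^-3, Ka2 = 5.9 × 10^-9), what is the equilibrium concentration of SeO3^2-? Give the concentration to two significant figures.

First ionization gives [H+] ≈ [HSeO3-] = 1.48 × 10^-2 M.
Second step: Ka2 = [H+][SeO3^2-]/[HSeO3-] ≈ [SeO3^2-] (since [H+] ≈ [HSeO3-]).
So [SeO3^2-] ≈ Ka2.

5.9 × 10^-9 M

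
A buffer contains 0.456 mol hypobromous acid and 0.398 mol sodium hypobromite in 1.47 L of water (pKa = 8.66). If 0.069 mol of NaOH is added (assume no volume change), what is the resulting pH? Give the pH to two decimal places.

pH = 8.74

After neutralization: n(HOBr) = 0.387 mol, n(OBr-) = 0.467 mol.
pH = pKa + log(n_OBr-/n_HOBr) = 8.66 + log(0.467/0.387) = 8.66 + (+0.082)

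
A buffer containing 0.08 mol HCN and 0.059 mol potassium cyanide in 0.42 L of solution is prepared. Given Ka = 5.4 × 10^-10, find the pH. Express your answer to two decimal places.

pH = 9.14

pKa = −log(5.4 × 10^-10) = 9.268
Using pH = pKa + log([base]/[acid]) with [base]/[acid] = 0.059/0.08:
pH = 9.268 + (-0.132) = 9.14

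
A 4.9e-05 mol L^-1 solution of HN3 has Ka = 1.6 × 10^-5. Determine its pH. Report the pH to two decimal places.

HN3 ⇌ N3- + H+
From the ICE table, Ka = x²/(4.9e-05 − x) = 1.6 × 10^-5.
x is not negligible relative to C₀; solve x² + 1.6e-05·x − 7.84e-10 = 0.
x = [−1.6e-05 + √(1.6e-05² + 3.14e-09)]/2 = 2.11 × 10^-5 M
pH = −log(2.11 × 10^-5) = 4.68

pH = 4.68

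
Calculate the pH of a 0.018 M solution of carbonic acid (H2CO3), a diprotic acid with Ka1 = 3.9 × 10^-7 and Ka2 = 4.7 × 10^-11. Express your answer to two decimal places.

pH = 4.08

Ka1 ≫ Ka2, so treat the first dissociation as the only significant source of H+.
Ka1 = x²/(0.018 − x) = 3.9 × 10^-7
x ≈ √(3.9 × 10^-7 × 0.018) = 8.38 × 10^-5 M
pH = −log(8.38 × 10^-5) = 4.08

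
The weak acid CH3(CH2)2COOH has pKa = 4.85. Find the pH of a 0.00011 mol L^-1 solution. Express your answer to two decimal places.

CH3(CH2)2COOH ⇌ CH3(CH2)2COO- + H+
Ka = 10^(−4.85) = 1.41 × 10^-5
From the ICE table, Ka = [H+]²/(0.00011 − [H+]) = 1.41 × 10^-5.
[H+] is not negligible relative to C₀; solve [H+]² + 1.41e-05·[H+] − 1.55e-09 = 0.
[H+] = [−1.41e-05 + √(1.41e-05² + 6.2e-09)]/2 = 3.30 × 10^-5 M
pH = −log(3.30 × 10^-5) = 4.48

pH = 4.48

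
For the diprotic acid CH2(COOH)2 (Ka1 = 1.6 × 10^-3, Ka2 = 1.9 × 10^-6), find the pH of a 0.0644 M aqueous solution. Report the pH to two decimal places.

pH = 2.03

Ka1 ≫ Ka2, so treat the first dissociation as the only significant source of H+.
Ka1 = x²/(0.0644 − x) = 1.6 × 10^-3
Solving the quadratic: x = (−Ka1 + √(Ka1² + 4·Ka1·C₀))/2 = 9.38 × 10^-3 M
pH = −log(9.38 × 10^-3) = 2.03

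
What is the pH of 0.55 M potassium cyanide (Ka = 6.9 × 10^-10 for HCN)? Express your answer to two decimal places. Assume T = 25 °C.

pH = 11.45

CN- is the conjugate base of the weak acid HCN.
Kb = Kw/Ka = 1.0×10^-14 / 6.9 × 10^-10 = 1.45 × 10^-5
Kb = [OH-]²/(0.55 − [OH-]) = 1.45 × 10^-5
Assume [OH-] ≪ 0.55: [OH-] ≈ √(1.45 × 10^-5 × 0.55) = 2.82 × 10^-3 M
pOH = −log(2.82 × 10^-3) = 2.55; pH = 14.00 − 2.55 = 11.45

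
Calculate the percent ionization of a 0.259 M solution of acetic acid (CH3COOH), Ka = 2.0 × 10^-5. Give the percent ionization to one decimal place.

0.9%

CH3COOH ⇌ CH3COO- + H+; let x = [H+] at equilibrium.
x ≈ √(Ka·C₀) = √(2.0 × 10^-5 × 0.259) = 2.28 × 10^-3 M
Fraction ionized = 2.28 × 10^-3 / 0.259 = 0.0088 → 0.9%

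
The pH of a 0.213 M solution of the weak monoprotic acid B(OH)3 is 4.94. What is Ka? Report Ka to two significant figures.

[H+] = 10^(-4.94) = 1.15 × 10^-5 M
At equilibrium [HA] = 0.213 − 1.15 × 10^-5 = 2.13 × 10^-1 M
Ka = [H+][A-]/[HA] = (1.15 × 10^-5)² / 2.13 × 10^-1 = 6.2 × 10^-10

Ka = 6.2 × 10^-10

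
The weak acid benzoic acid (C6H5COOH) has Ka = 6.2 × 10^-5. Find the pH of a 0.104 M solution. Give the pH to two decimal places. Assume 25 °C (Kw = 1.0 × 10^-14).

pH = 2.60

C6H5COOH ⇌ C6H5COO- + H+
From the ICE table, Ka = [H+]²/(0.104 − [H+]) = 6.2 × 10^-5.
Since Ka ≪ C₀, [H+] ≈ √(Ka·C₀) = 2.54 × 10^-3 M.
([H+]/C₀ = 2.4% < 5%, so the approximation holds.)
pH = −log(2.54 × 10^-3) = 2.60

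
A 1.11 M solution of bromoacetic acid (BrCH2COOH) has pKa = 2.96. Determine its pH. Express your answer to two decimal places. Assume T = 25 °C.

pH = 1.46

BrCH2COOH ⇌ BrCH2COO- + H+
Ka = 10^(−2.96) = 1.10 × 10^-3
From the ICE table, Ka = [H+]²/(1.11 − [H+]) = 1.10 × 10^-3.
Neglecting [H+] in the denominator: [H+] = √(1.10 × 10^-3 × 1.11) = 3.49 × 10^-2 M
([H+]/C₀ = 3.1% < 5%, so the approximation holds.)
pH = −log(3.49 × 10^-2) = 1.46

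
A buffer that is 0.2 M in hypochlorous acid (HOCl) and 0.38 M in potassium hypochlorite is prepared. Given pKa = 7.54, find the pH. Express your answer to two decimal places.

pH = 7.82

Using pH = pKa + log([base]/[acid]) with [base]/[acid] = 0.38/0.2:
pH = 7.54 + (+0.279) = 7.82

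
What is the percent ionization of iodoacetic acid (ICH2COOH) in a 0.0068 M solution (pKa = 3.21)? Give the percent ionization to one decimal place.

25.9%

ICH2COOH ⇌ ICH2COO- + H+; let x = [H+] at equilibrium.
Ka = 10^(−3.21) = 6.17 × 10^-4
Solve x² + 0.000617x − 4.2e-06 = 0 → x = 1.76 × 10^-3 M
% ionization = x/C₀ × 100% = 1.76 × 10^-3/0.0068 × 100% = 25.9%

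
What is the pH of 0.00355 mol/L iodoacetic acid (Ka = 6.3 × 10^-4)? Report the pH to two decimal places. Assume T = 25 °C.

ICH2COOH ⇌ ICH2COO- + H+
Ka = x²/(0.00355 − x) = 6.3 × 10^-4
x is not negligible relative to C₀; solve x² + 0.00063·x − 2.24e-06 = 0.
x = [−0.00063 + √(0.00063² + 8.95e-06)]/2 = 1.21 × 10^-3 M
pH = −log[H+] = −log(1.21 × 10^-3) = 2.92

pH = 2.92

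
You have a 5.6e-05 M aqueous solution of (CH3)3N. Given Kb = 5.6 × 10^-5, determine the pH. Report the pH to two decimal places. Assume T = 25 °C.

pH = 9.54

(CH3)3N + H2O ⇌ (CH3)3NH+ + OH-
Kb = x²/(5.6e-05 − x) = 5.6 × 10^-5
The 5% rule fails; solving x² + Kb·x − Kb·C₀ = 0 exactly:
x = [−5.6e-05 + √(5.6e-05² + 1.25e-08)]/2 = 3.46 × 10^-5 M
pOH = 4.46, so pH = 14.00 − pOH = 9.54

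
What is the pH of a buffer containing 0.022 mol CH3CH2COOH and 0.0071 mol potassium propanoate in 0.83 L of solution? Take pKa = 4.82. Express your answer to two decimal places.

Henderson–Hasselbalch: pH = pKa + log([CH3CH2COO-]/[CH3CH2COOH]) = 4.82 + log(0.0071/0.022)
pH = 4.82 + (-0.491) = 4.33

pH = 4.33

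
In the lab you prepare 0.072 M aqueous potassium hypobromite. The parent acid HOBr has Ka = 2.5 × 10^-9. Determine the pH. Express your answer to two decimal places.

pH = 10.73

OBr- is the conjugate base of the weak acid HOBr.
Kb = Kw/Ka = 1.0×10^-14 / 2.5 × 10^-9 = 4.00 × 10^-6
Kb = [OH-]²/(0.072 − [OH-]) = 4.00 × 10^-6
Since Kb ≪ C₀, [OH-] ≈ √(Kb·C₀) = 5.37 × 10^-4 M.
pOH = −log(5.37 × 10^-4) = 3.27; pH = 14.00 − 3.27 = 10.73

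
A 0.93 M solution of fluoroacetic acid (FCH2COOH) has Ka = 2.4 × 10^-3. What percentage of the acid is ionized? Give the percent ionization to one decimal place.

FCH2COOH ⇌ FCH2COO- + H+; let x = [H+] at equilibrium.
Ka = x²/(C₀ − x); solving the quadratic gives x = 4.61 × 10^-2 M.
% ionization = x/C₀ × 100% = 4.61 × 10^-2/0.93 × 100% = 5.0%

5.0%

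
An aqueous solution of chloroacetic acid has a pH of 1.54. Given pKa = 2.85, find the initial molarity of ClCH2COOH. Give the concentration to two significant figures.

C₀ = 6.2 × 10^-1 M

[H+] = 10^(-1.54) = 2.88 × 10^-2 M = x
Ka = 10^(−2.85) = 1.41 × 10^-3
Ka = x²/(C₀ − x) ⇒ C₀ = x + x²/Ka
C₀ = 2.88 × 10^-2 + (2.88 × 10^-2)²/(1.41 × 10^-3) = 6.17 × 10^-1 M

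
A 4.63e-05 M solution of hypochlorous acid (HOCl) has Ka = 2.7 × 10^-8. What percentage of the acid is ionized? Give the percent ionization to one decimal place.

2.4%

HOCl ⇌ OCl- + H+; let x = [H+] at equilibrium.
x ≈ √(Ka·C₀) = √(2.7 × 10^-8 × 4.63e-05) = 1.12 × 10^-6 M
% ionization = x/C₀ × 100% = 1.12 × 10^-6/4.63e-05 × 100% = 2.4%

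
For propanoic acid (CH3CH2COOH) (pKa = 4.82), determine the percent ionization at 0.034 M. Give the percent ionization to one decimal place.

2.1%

CH3CH2COOH ⇌ CH3CH2COO- + H+; let x = [H+] at equilibrium.
Ka = 10^(−4.82) = 1.51 × 10^-5
x ≈ √(Ka·C₀) = √(1.51 × 10^-5 × 0.034) = 7.17 × 10^-4 M
% ionization = x/C₀ × 100% = 7.17 × 10^-4/0.034 × 100% = 2.1%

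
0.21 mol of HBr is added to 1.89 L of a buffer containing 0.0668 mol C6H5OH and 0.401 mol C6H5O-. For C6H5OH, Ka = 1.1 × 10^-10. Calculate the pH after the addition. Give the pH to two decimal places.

After neutralization: n(C6H5OH) = 0.277 mol, n(C6H5O-) = 0.191 mol.
pKa = −log(1.1 × 10^-10) = 9.959
pH = pKa + log(n_C6H5O-/n_C6H5OH) = 9.959 + log(0.191/0.277) = 9.959 + (-0.161)

pH = 9.80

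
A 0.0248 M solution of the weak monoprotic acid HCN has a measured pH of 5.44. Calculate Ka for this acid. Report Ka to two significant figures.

Ka = 5.3 × 10^-10

[H+] = 10^(-5.44) = 3.63 × 10^-6 M
At equilibrium [HA] = 0.0248 − 3.63 × 10^-6 = 2.48 × 10^-2 M
Ka = [H+][A-]/[HA] = (3.63 × 10^-6)² / 2.48 × 10^-2 = 5.3 × 10^-10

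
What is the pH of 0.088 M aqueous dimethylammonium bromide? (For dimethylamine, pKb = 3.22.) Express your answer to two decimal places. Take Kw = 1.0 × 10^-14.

pH = 5.92

(CH3)2NH2+ is the conjugate acid of the weak base (CH3)2NH.
Kb = 10^(−3.22) = 6.03 × 10^-4
Ka = Kw/Kb = 1.0×10^-14 / 6.03 × 10^-4 = 1.66 × 10^-11
From the ICE table, Ka = [H+]²/(0.088 − [H+]) = 1.66 × 10^-11.
Assume [H+] ≪ 0.088: [H+] ≈ √(1.66 × 10^-11 × 0.088) = 1.21 × 10^-6 M
pH = −log[H+] = −log(1.21 × 10^-6) = 5.92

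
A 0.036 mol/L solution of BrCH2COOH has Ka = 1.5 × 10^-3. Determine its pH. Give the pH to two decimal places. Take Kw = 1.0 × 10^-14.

BrCH2COOH ⇌ BrCH2COO- + H+
Ka = x²/(0.036 − x) = 1.5 × 10^-3
The 5% rule fails; solving x² + Ka·x − Ka·C₀ = 0 exactly:
x = (−Ka + √(Ka² + 4·Ka·C₀))/2 = 6.64 × 10^-3 M
pH = −log[H+] = −log(6.64 × 10^-3) = 2.18

pH = 2.18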